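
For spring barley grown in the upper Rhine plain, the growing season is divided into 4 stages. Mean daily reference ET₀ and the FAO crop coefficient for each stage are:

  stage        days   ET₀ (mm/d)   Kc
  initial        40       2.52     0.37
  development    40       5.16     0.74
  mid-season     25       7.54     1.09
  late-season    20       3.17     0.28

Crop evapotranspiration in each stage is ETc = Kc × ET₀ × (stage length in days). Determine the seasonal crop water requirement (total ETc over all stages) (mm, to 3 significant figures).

initial: 0.37 × 2.52 × 40 = 37.30 mm
development: 0.74 × 5.16 × 40 = 152.74 mm
mid-season: 1.09 × 7.54 × 25 = 205.47 mm
late-season: 0.28 × 3.17 × 20 = 17.75 mm
Seasonal total = 413.26 mm

413 mm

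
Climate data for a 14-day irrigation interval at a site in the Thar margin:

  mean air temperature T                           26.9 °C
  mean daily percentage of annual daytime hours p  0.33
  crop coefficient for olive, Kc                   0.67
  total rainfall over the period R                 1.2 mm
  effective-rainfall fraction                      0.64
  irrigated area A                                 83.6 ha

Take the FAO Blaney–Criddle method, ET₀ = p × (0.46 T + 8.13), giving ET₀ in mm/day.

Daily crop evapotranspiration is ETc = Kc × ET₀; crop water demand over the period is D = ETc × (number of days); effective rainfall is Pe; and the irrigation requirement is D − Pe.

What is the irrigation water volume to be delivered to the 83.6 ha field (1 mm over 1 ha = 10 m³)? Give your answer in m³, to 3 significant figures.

ET₀ = 0.33 × (0.46 × 26.9 + 8.13) = 0.33 × 20.504 = 6.7663 mm/d
ETc = Kc × ET₀ = 0.67 × 6.7663 = 4.5334 mm/d
Crop demand D = ETc × 14 d = 4.5334 × 14 = 63.468 mm
Pe = 0.64 × 1.2 = 0.768 mm
D − Pe = 63.468 − 0.768 = 62.700 mm
Volume = 62.700 mm × 83.6 ha × 10 = 52417.2 m³

52400 m³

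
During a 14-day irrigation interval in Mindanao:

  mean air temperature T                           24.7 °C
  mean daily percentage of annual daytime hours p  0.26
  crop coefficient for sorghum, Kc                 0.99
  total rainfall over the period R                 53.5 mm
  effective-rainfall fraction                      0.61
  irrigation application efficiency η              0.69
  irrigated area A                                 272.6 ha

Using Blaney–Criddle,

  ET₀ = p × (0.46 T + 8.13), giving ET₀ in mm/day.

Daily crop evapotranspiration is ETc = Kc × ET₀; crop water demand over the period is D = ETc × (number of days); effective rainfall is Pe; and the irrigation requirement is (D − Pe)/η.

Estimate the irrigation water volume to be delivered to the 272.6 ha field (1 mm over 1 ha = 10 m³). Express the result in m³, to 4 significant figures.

148600 m³

ET₀ = 0.26 × (0.46 × 24.7 + 8.13) = 0.26 × 19.492 = 5.0679 mm/d
ETc = Kc × ET₀ = 0.99 × 5.0679 = 5.0172 mm/d
Crop demand D = ETc × 14 d = 5.0172 × 14 = 70.241 mm
Pe = 0.61 × 53.5 = 32.635 mm
D − Pe = 70.241 − 32.635 = 37.606 mm
Gross irrigation = 37.606 / 0.69 = 54.501 mm
Volume = 54.501 mm × 272.6 ha × 10 = 148569.7 m³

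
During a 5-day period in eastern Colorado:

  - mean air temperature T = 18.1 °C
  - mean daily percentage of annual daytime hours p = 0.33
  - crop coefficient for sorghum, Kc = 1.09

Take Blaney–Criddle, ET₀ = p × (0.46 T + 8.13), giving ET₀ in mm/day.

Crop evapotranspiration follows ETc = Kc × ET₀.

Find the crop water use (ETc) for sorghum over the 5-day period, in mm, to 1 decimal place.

29.6 mm

ET₀ = 0.33 × (0.46 × 18.1 + 8.13) = 0.33 × 16.456 = 5.4305 mm/d
ETc = Kc × ET₀ = 1.09 × 5.4305 = 5.9192 mm/d
Over 5 days: 5.9192 × 5 = 29.596 mm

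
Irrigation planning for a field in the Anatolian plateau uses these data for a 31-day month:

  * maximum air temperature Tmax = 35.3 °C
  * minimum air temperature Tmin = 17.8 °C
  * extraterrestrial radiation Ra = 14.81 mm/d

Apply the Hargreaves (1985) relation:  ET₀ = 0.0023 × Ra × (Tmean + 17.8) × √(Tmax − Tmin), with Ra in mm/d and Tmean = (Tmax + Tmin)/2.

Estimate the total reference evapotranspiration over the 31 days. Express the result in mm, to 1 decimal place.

Tmean = (35.3 + 17.8)/2 = 26.55 °C
ET₀ = 0.0023 × 14.81 × (26.55 + 17.8) × √17.5 = 0.0023 × 14.81 × 44.35 × 4.1833 = 6.3197 mm/d
Over 31 days: 6.3197 × 31 = 195.911 mm

195.9 mm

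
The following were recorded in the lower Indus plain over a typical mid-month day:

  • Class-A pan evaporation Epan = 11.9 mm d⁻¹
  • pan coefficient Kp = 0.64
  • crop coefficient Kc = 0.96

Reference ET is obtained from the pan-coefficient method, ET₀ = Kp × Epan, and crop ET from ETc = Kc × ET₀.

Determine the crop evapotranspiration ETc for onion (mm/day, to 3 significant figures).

7.31 mm/day

ET₀ = 0.64 × 11.9 = 7.6160 mm/d
ETc = Kc × ET₀ = 0.96 × 7.6160 = 7.3114 mm/d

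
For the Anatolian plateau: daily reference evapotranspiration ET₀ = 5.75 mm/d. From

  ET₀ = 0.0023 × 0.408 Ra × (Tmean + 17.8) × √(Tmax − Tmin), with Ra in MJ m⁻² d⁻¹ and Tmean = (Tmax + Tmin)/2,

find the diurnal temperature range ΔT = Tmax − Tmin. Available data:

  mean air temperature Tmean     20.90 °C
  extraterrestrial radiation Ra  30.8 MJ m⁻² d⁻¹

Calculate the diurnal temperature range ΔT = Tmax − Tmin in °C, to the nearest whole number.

26 °C

√ΔT = ET₀ / [0.0023 × 0.408 × Ra × (Tmean+17.8)] = 5.75 / (0.0023 × 12.5664 × 38.70) = 5.1407
ΔT = 5.1407² = 26.427 °C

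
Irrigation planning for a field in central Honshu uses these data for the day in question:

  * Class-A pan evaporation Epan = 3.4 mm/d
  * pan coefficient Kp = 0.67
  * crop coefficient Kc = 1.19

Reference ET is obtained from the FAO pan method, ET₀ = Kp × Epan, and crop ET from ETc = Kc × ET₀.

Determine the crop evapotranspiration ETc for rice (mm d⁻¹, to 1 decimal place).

2.7 mm d⁻¹

ET₀ = 0.67 × 3.4 = 2.2780 mm/d
ETc = Kc × ET₀ = 1.19 × 2.2780 = 2.7108 mm/d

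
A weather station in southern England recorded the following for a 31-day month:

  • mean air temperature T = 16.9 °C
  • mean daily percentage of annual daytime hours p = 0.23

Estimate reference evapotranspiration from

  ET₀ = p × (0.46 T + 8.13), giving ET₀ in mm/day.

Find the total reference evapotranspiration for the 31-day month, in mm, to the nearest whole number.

ET₀ = 0.23 × (0.46 × 16.9 + 8.13) = 0.23 × 15.904 = 3.6579 mm/d
Monthly total = 3.6579 × 31 = 113.395 mm

113 mm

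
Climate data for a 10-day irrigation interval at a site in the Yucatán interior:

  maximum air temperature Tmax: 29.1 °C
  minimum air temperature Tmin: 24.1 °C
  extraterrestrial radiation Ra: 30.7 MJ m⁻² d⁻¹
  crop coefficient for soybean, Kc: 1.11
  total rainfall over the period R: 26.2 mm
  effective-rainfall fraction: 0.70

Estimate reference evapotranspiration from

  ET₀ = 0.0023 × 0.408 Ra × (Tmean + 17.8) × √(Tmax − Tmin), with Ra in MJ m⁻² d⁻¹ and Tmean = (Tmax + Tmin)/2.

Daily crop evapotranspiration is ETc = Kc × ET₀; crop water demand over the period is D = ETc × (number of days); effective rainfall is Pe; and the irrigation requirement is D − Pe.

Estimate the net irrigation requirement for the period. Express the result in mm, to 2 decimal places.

13.41 mm

Tmean = (29.1 + 24.1)/2 = 26.60 °C
0.408 Ra = 0.408 × 30.7 = 12.5256 mm/d equivalent
ET₀ = 0.0023 × 12.5256 × (26.60 + 17.8) × √5.0 = 0.0023 × 12.5256 × 44.40 × 2.2361 = 2.8602 mm/d
ETc = Kc × ET₀ = 1.11 × 2.8602 = 3.1748 mm/d
Crop demand D = ETc × 10 d = 3.1748 × 10 = 31.748 mm
Pe = 0.70 × 26.2 = 18.340 mm
D − Pe = 31.748 − 18.340 = 13.408 mm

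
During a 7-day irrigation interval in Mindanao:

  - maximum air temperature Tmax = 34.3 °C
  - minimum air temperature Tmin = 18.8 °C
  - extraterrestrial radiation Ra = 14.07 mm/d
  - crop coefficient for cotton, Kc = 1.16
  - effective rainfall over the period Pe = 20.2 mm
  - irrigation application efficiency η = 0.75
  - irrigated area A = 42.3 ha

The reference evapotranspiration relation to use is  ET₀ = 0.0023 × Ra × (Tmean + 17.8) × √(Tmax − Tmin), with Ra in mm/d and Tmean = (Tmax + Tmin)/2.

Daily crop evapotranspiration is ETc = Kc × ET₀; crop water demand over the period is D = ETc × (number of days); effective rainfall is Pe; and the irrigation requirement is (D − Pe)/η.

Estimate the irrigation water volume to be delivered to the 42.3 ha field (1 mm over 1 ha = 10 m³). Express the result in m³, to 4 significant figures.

Tmean = (34.3 + 18.8)/2 = 26.55 °C
ET₀ = 0.0023 × 14.07 × (26.55 + 17.8) × √15.5 = 0.0023 × 14.07 × 44.35 × 3.9370 = 5.6504 mm/d
ETc = Kc × ET₀ = 1.16 × 5.6504 = 6.5545 mm/d
Crop demand D = ETc × 7 d = 6.5545 × 7 = 45.882 mm
D − Pe = 45.882 − 20.2 = 25.682 mm
Gross irrigation = 25.682 / 0.75 = 34.243 mm
Volume = 34.243 mm × 42.3 ha × 10 = 14484.8 m³

14480 m³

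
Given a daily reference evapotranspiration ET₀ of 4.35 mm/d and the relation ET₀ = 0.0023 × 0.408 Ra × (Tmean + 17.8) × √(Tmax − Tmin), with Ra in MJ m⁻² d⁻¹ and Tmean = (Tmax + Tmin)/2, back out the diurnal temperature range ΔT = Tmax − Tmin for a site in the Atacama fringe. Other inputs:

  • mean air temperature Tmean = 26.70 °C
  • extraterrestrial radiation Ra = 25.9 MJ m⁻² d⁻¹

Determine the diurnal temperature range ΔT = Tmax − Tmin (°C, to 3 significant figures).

16.2 °C

√ΔT = ET₀ / [0.0023 × 0.408 × Ra × (Tmean+17.8)] = 4.35 / (0.0023 × 10.5672 × 44.50) = 4.0220
ΔT = 4.0220² = 16.176 °C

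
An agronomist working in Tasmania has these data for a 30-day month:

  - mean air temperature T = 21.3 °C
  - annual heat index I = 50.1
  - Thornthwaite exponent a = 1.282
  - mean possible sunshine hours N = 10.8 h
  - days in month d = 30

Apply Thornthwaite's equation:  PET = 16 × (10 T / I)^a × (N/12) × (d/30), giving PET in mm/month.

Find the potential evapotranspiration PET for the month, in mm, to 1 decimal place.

10T/I = 10 × 21.3 / 50.1 = 4.2515
(10T/I)^a = 4.2515^1.282 = 6.3943
Uncorrected PET = 16 × 6.3943 = 102.309 mm
Correction = (N/12)(d/30) = (10.8/12)(30/30) = 0.9000
PET = 102.309 × 0.9000 = 92.078 mm/month

92.1 mm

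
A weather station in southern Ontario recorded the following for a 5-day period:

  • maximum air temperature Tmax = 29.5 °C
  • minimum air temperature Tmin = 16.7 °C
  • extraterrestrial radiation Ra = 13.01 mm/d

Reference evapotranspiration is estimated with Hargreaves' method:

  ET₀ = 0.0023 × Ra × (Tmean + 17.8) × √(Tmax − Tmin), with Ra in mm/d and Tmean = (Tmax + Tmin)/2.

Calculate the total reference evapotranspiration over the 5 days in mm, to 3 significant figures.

Tmean = (29.5 + 16.7)/2 = 23.10 °C
ET₀ = 0.0023 × 13.01 × (23.10 + 17.8) × √12.8 = 0.0023 × 13.01 × 40.90 × 3.5777 = 4.3786 mm/d
Over 5 days: 4.3786 × 5 = 21.893 mm

21.9 mm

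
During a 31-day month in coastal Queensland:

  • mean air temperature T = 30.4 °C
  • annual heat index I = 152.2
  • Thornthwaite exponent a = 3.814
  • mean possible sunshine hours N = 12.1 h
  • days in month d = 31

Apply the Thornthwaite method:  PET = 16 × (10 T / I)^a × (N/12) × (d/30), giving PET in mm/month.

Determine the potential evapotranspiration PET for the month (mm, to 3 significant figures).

233 mm

10T/I = 10 × 30.4 / 152.2 = 1.9974
(10T/I)^a = 1.9974^3.814 = 13.9950
Uncorrected PET = 16 × 13.9950 = 223.920 mm
Correction = (N/12)(d/30) = (12.1/12)(31/30) = 1.0419
PET = 223.920 × 1.0419 = 233.302 mm/month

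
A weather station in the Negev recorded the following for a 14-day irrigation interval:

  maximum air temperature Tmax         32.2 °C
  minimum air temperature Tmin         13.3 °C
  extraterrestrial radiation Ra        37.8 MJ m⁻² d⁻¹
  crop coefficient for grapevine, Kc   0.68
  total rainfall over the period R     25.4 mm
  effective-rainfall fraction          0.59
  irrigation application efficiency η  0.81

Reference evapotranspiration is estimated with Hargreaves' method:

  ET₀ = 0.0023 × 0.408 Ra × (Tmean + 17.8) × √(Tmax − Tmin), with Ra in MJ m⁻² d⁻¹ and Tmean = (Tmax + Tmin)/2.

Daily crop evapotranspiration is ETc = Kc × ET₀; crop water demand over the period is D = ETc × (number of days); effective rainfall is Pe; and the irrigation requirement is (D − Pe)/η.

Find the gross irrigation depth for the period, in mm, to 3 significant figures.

55.0 mm

Tmean = (32.2 + 13.3)/2 = 22.75 °C
0.408 Ra = 0.408 × 37.8 = 15.4224 mm/d equivalent
ET₀ = 0.0023 × 15.4224 × (22.75 + 17.8) × √18.9 = 0.0023 × 15.4224 × 40.55 × 4.3474 = 6.2532 mm/d
ETc = Kc × ET₀ = 0.68 × 6.2532 = 4.2522 mm/d
Crop demand D = ETc × 14 d = 4.2522 × 14 = 59.531 mm
Pe = 0.59 × 25.4 = 14.986 mm
D − Pe = 59.531 − 14.986 = 44.545 mm
Gross irrigation = 44.545 / 0.81 = 54.994 mm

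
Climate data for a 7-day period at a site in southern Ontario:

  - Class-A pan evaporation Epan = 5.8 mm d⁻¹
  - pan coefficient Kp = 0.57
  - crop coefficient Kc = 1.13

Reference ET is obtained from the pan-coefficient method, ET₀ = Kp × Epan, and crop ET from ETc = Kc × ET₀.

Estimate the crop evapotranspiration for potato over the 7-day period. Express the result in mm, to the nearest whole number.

26 mm

ET₀ = 0.57 × 5.8 = 3.3060 mm/d
ETc = Kc × ET₀ = 1.13 × 3.3060 = 3.7358 mm/d
Over 7 days: 3.7358 × 7 = 26.151 mm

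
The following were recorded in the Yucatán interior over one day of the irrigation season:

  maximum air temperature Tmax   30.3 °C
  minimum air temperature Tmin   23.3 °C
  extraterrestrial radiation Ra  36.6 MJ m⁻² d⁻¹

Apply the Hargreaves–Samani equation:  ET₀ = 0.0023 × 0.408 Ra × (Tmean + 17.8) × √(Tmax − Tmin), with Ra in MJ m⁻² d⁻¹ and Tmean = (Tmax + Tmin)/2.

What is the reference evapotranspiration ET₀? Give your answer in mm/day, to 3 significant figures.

4.05 mm/day

Tmean = (30.3 + 23.3)/2 = 26.80 °C
0.408 Ra = 0.408 × 36.6 = 14.9328 mm/d equivalent
ET₀ = 0.0023 × 14.9328 × (26.80 + 17.8) × √7.0 = 0.0023 × 14.9328 × 44.60 × 2.6458 = 4.0529 mm/d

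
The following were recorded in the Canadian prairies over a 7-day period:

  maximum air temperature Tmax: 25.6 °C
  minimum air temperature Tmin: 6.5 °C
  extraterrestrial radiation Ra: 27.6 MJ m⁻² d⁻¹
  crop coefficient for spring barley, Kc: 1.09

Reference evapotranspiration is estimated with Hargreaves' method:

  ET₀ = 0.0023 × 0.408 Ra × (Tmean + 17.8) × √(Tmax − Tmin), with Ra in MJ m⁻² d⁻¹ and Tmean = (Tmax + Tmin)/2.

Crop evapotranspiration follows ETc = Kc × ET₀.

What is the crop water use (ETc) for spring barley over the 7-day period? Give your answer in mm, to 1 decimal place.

29.2 mm

Tmean = (25.6 + 6.5)/2 = 16.05 °C
0.408 Ra = 0.408 × 27.6 = 11.2608 mm/d equivalent
ET₀ = 0.0023 × 11.2608 × (16.05 + 17.8) × √19.1 = 0.0023 × 11.2608 × 33.85 × 4.3704 = 3.8316 mm/d
ETc = Kc × ET₀ = 1.09 × 3.8316 = 4.1764 mm/d
Over 7 days: 4.1764 × 7 = 29.235 mm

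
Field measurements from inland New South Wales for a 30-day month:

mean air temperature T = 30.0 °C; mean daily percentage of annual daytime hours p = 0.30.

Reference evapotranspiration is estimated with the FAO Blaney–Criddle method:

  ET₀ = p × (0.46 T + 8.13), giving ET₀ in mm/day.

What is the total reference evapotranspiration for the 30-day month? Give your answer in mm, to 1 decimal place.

ET₀ = 0.30 × (0.46 × 30.0 + 8.13) = 0.30 × 21.930 = 6.5790 mm/d
Monthly total = 6.5790 × 30 = 197.370 mm

197.4 mm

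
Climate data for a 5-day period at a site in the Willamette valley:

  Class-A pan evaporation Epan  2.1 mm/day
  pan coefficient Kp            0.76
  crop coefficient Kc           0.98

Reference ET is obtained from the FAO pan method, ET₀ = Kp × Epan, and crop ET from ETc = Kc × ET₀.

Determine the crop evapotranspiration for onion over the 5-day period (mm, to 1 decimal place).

7.8 mm

ET₀ = 0.76 × 2.1 = 1.5960 mm/d
ETc = Kc × ET₀ = 0.98 × 1.5960 = 1.5641 mm/d
Over 5 days: 1.5641 × 5 = 7.821 mm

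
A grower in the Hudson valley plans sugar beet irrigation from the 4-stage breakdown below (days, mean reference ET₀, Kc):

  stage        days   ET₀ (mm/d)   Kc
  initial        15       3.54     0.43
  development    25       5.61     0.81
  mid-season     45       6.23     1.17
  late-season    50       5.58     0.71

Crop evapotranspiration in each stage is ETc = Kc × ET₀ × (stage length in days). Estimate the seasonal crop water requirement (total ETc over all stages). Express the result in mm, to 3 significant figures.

initial: 0.43 × 3.54 × 15 = 22.83 mm
development: 0.81 × 5.61 × 25 = 113.60 mm
mid-season: 1.17 × 6.23 × 45 = 328.01 mm
late-season: 0.71 × 5.58 × 50 = 198.09 mm
Seasonal total = 662.53 mm

663 mm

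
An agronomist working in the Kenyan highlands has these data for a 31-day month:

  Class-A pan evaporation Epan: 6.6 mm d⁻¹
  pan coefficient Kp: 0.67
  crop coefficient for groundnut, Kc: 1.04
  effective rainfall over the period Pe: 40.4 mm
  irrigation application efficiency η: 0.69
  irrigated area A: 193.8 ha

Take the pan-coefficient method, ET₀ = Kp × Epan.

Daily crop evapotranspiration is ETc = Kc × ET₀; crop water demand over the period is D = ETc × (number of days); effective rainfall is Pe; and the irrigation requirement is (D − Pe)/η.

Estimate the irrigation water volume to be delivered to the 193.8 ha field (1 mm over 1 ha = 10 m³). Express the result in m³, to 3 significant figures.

287000 m³

ET₀ = 0.67 × 6.6 = 4.4220 mm/d
ETc = Kc × ET₀ = 1.04 × 4.4220 = 4.5989 mm/d
Crop demand D = ETc × 31 d = 4.5989 × 31 = 142.566 mm
D − Pe = 142.566 − 40.4 = 102.166 mm
Gross irrigation = 102.166 / 0.69 = 148.067 mm
Volume = 148.067 mm × 193.8 ha × 10 = 286953.8 m³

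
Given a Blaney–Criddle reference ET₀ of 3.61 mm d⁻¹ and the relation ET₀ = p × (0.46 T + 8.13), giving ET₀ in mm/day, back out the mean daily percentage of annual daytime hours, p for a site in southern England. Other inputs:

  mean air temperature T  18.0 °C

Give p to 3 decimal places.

p = ET₀ / (0.46 T + 8.13) = 3.61 / (0.46 × 18.0 + 8.13) = 3.61 / 16.410 = 0.2200

0.220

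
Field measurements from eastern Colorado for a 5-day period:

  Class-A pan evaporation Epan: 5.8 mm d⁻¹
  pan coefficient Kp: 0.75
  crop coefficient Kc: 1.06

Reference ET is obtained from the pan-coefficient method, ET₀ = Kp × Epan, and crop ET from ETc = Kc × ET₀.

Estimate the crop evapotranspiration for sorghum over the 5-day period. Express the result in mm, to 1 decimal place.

23.1 mm

ET₀ = 0.75 × 5.8 = 4.3500 mm/d
ETc = Kc × ET₀ = 1.06 × 4.3500 = 4.6110 mm/d
Over 5 days: 4.6110 × 5 = 23.055 mm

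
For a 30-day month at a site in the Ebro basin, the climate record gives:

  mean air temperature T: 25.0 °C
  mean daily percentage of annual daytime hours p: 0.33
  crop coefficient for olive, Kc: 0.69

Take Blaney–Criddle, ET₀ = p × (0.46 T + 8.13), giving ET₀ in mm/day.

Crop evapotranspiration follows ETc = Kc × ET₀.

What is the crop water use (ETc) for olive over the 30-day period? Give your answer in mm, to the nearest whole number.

134 mm

ET₀ = 0.33 × (0.46 × 25.0 + 8.13) = 0.33 × 19.630 = 6.4779 mm/d
ETc = Kc × ET₀ = 0.69 × 6.4779 = 4.4698 mm/d
Over 30 days: 4.4698 × 30 = 134.094 mm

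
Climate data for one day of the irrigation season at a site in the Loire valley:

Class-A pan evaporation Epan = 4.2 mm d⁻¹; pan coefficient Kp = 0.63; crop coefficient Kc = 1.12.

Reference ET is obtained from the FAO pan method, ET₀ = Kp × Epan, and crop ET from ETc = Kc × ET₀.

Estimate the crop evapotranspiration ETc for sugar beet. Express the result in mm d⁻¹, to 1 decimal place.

3.0 mm d⁻¹

ET₀ = 0.63 × 4.2 = 2.6460 mm/d
ETc = Kc × ET₀ = 1.12 × 2.6460 = 2.9635 mm/d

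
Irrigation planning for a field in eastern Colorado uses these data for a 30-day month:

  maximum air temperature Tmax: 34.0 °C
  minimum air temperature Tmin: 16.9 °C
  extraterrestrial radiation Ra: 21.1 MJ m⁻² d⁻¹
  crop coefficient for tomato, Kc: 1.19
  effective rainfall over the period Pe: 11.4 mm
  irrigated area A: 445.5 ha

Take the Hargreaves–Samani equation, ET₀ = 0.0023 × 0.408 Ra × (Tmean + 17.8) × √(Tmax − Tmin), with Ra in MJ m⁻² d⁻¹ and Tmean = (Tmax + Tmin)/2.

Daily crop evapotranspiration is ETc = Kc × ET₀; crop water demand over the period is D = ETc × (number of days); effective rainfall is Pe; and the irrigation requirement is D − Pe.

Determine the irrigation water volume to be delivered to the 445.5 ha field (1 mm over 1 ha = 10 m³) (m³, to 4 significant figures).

512400 m³

Tmean = (34.0 + 16.9)/2 = 25.45 °C
0.408 Ra = 0.408 × 21.1 = 8.6088 mm/d equivalent
ET₀ = 0.0023 × 8.6088 × (25.45 + 17.8) × √17.1 = 0.0023 × 8.6088 × 43.25 × 4.1352 = 3.5412 mm/d
ETc = Kc × ET₀ = 1.19 × 3.5412 = 4.2140 mm/d
Crop demand D = ETc × 30 d = 4.2140 × 30 = 126.420 mm
D − Pe = 126.420 − 11.4 = 115.020 mm
Volume = 115.020 mm × 445.5 ha × 10 = 512414.1 m³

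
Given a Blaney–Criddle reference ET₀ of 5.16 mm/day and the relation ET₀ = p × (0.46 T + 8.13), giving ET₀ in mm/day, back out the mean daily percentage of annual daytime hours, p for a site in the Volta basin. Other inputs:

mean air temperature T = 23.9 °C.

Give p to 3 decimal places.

0.270

p = ET₀ / (0.46 T + 8.13) = 5.16 / (0.46 × 23.9 + 8.13) = 5.16 / 19.124 = 0.2698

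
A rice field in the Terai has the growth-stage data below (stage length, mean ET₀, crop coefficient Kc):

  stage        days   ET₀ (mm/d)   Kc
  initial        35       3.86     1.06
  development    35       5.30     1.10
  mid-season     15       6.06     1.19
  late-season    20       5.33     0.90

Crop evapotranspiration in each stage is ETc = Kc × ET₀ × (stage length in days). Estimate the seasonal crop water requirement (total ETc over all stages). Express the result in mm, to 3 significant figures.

551 mm

initial: 1.06 × 3.86 × 35 = 143.21 mm
development: 1.10 × 5.30 × 35 = 204.05 mm
mid-season: 1.19 × 6.06 × 15 = 108.17 mm
late-season: 0.90 × 5.33 × 20 = 95.94 mm
Seasonal total = 551.37 mm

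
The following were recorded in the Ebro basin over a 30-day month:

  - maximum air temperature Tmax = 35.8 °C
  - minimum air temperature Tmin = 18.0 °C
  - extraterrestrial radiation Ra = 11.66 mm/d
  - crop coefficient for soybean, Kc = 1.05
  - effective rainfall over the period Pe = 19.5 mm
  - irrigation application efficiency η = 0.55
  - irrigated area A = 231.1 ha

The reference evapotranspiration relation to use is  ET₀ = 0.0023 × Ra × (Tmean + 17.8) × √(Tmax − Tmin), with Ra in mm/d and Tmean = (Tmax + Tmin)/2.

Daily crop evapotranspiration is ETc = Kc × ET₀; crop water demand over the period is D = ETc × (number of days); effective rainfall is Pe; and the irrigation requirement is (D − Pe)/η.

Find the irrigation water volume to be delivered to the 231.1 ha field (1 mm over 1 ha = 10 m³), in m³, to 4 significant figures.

Tmean = (35.8 + 18.0)/2 = 26.90 °C
ET₀ = 0.0023 × 11.66 × (26.90 + 17.8) × √17.8 = 0.0023 × 11.66 × 44.70 × 4.2190 = 5.0576 mm/d
ETc = Kc × ET₀ = 1.05 × 5.0576 = 5.3105 mm/d
Crop demand D = ETc × 30 d = 5.3105 × 30 = 159.315 mm
D − Pe = 159.315 − 19.5 = 139.815 mm
Gross irrigation = 139.815 / 0.55 = 254.209 mm
Volume = 254.209 mm × 231.1 ha × 10 = 587477.0 m³

587500 m³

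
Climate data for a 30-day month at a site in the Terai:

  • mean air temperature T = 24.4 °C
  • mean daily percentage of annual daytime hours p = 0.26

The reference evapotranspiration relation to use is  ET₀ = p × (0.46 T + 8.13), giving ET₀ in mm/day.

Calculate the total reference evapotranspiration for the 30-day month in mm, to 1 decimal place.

151.0 mm

ET₀ = 0.26 × (0.46 × 24.4 + 8.13) = 0.26 × 19.354 = 5.0320 mm/d
Monthly total = 5.0320 × 30 = 150.960 mm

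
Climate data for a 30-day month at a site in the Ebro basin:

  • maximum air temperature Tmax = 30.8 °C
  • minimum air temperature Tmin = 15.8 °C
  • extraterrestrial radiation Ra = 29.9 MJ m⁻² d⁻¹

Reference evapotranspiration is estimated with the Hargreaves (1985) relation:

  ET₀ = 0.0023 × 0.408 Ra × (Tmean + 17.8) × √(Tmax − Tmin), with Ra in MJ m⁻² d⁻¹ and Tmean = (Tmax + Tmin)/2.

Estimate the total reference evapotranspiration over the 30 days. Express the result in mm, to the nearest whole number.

134 mm

Tmean = (30.8 + 15.8)/2 = 23.30 °C
0.408 Ra = 0.408 × 29.9 = 12.1992 mm/d equivalent
ET₀ = 0.0023 × 12.1992 × (23.30 + 17.8) × √15.0 = 0.0023 × 12.1992 × 41.10 × 3.8730 = 4.4663 mm/d
Over 30 days: 4.4663 × 30 = 133.989 mm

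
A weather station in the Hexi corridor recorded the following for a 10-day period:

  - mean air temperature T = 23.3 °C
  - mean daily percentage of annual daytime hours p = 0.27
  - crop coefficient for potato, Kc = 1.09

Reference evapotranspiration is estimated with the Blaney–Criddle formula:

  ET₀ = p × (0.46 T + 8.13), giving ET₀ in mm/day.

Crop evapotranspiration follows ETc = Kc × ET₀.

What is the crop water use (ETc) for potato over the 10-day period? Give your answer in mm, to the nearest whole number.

55 mm

ET₀ = 0.27 × (0.46 × 23.3 + 8.13) = 0.27 × 18.848 = 5.0890 mm/d
ETc = Kc × ET₀ = 1.09 × 5.0890 = 5.5470 mm/d
Over 10 days: 5.5470 × 10 = 55.470 mm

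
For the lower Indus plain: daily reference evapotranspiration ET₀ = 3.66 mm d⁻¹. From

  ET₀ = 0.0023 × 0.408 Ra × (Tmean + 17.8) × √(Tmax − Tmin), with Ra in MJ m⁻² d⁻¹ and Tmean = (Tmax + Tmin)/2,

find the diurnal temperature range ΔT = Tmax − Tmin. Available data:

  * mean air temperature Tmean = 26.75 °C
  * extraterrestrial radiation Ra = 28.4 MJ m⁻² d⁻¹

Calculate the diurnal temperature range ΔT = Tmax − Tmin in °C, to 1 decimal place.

9.5 °C

√ΔT = ET₀ / [0.0023 × 0.408 × Ra × (Tmean+17.8)] = 3.66 / (0.0023 × 11.5872 × 44.55) = 3.0827
ΔT = 3.0827² = 9.503 °C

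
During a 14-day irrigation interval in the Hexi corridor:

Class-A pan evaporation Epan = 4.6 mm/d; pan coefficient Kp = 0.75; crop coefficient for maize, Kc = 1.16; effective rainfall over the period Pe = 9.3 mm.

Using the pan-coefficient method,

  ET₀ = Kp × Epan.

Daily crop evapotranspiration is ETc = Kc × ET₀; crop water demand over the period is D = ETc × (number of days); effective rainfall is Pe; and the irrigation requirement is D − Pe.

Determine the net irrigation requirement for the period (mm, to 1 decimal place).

ET₀ = 0.75 × 4.6 = 3.4500 mm/d
ETc = Kc × ET₀ = 1.16 × 3.4500 = 4.0020 mm/d
Crop demand D = ETc × 14 d = 4.0020 × 14 = 56.028 mm
D − Pe = 56.028 − 9.3 = 46.728 mm

46.7 mm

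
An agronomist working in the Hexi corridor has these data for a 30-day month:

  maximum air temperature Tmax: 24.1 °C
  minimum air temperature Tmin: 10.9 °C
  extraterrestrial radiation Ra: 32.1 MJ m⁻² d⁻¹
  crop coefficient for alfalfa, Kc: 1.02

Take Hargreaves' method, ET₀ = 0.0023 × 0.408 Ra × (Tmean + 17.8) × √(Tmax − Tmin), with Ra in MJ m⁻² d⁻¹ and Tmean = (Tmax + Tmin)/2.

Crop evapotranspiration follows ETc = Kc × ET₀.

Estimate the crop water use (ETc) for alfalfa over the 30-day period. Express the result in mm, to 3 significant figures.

Tmean = (24.1 + 10.9)/2 = 17.50 °C
0.408 Ra = 0.408 × 32.1 = 13.0968 mm/d equivalent
ET₀ = 0.0023 × 13.0968 × (17.50 + 17.8) × √13.2 = 0.0023 × 13.0968 × 35.30 × 3.6332 = 3.8633 mm/d
ETc = Kc × ET₀ = 1.02 × 3.8633 = 3.9406 mm/d
Over 30 days: 3.9406 × 30 = 118.218 mm

118 mm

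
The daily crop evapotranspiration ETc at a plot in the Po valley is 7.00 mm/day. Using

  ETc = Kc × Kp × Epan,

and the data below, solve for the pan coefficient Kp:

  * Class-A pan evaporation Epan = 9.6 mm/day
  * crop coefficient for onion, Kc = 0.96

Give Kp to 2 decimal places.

ETc = Kc × Kp × Epan  ⇒  Kp = ETc / (Kc × Epan)
Kp = 7.00 / (0.96 × 9.6) = 7.00 / 9.216 = 0.7595

0.76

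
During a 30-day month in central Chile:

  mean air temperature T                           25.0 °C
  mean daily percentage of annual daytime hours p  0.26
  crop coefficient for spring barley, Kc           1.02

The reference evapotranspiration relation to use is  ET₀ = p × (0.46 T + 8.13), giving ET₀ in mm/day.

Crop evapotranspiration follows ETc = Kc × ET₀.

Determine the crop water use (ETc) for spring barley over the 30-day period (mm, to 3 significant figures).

156 mm

ET₀ = 0.26 × (0.46 × 25.0 + 8.13) = 0.26 × 19.630 = 5.1038 mm/d
ETc = Kc × ET₀ = 1.02 × 5.1038 = 5.2059 mm/d
Over 30 days: 5.2059 × 30 = 156.177 mm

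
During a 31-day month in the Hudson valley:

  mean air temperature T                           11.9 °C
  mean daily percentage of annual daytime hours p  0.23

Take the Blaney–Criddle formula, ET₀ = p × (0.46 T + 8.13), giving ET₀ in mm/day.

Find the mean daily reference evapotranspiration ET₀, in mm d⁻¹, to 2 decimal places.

3.13 mm d⁻¹

ET₀ = 0.23 × (0.46 × 11.9 + 8.13) = 0.23 × 13.604 = 3.1289 mm/d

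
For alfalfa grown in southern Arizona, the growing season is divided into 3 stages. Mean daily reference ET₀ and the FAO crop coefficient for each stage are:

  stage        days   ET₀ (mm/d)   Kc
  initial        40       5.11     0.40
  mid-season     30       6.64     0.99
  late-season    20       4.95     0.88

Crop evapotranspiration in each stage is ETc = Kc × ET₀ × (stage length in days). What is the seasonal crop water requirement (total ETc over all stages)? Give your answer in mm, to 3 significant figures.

initial: 0.40 × 5.11 × 40 = 81.76 mm
mid-season: 0.99 × 6.64 × 30 = 197.21 mm
late-season: 0.88 × 4.95 × 20 = 87.12 mm
Seasonal total = 366.09 mm

366 mm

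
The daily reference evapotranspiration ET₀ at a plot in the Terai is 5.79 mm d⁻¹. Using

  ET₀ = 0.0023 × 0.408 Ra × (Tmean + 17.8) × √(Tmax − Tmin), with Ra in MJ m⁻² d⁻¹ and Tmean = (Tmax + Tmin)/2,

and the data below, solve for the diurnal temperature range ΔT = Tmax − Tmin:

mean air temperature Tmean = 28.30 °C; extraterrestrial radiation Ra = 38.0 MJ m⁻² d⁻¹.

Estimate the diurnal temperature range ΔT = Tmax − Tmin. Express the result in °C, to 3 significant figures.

12.4 °C

√ΔT = ET₀ / [0.0023 × 0.408 × Ra × (Tmean+17.8)] = 5.79 / (0.0023 × 15.5040 × 46.10) = 3.5221
ΔT = 3.5221² = 12.405 °C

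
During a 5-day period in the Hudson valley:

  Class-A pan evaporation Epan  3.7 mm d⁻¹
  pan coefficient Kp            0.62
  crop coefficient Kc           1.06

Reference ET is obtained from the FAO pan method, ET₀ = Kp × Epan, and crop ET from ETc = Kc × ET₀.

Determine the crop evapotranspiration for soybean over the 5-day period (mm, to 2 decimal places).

ET₀ = 0.62 × 3.7 = 2.2940 mm/d
ETc = Kc × ET₀ = 1.06 × 2.2940 = 2.4316 mm/d
Over 5 days: 2.4316 × 5 = 12.158 mm

12.16 mm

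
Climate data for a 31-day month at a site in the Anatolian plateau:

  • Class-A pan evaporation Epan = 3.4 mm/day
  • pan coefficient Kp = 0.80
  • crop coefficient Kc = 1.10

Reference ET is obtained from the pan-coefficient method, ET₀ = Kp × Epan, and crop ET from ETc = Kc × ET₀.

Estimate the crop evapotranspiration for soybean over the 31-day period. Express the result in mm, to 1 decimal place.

ET₀ = 0.80 × 3.4 = 2.7200 mm/d
ETc = Kc × ET₀ = 1.10 × 2.7200 = 2.9920 mm/d
Over 31 days: 2.9920 × 31 = 92.752 mm

92.8 mm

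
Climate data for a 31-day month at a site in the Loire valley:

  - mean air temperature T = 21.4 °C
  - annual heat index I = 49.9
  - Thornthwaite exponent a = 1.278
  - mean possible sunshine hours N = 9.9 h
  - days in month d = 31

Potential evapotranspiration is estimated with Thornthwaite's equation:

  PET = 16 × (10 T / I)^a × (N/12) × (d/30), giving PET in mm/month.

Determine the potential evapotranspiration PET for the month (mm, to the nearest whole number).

10T/I = 10 × 21.4 / 49.9 = 4.2886
(10T/I)^a = 4.2886^1.278 = 6.4283
Uncorrected PET = 16 × 6.4283 = 102.853 mm
Correction = (N/12)(d/30) = (9.9/12)(31/30) = 0.8525
PET = 102.853 × 0.8525 = 87.682 mm/month

88 mm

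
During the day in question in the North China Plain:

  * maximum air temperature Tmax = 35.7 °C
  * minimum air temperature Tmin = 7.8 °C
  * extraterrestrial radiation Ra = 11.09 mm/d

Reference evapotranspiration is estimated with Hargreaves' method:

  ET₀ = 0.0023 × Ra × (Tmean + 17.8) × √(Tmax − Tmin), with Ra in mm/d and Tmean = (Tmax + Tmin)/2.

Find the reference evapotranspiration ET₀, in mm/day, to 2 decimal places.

5.33 mm/day

Tmean = (35.7 + 7.8)/2 = 21.75 °C
ET₀ = 0.0023 × 11.09 × (21.75 + 17.8) × √27.9 = 0.0023 × 11.09 × 39.55 × 5.2820 = 5.3285 mm/d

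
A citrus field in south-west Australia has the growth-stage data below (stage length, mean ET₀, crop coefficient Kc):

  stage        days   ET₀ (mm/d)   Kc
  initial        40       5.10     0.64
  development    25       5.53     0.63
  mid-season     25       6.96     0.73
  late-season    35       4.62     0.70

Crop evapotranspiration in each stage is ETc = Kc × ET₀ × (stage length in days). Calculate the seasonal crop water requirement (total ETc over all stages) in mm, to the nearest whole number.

458 mm

initial: 0.64 × 5.10 × 40 = 130.56 mm
development: 0.63 × 5.53 × 25 = 87.10 mm
mid-season: 0.73 × 6.96 × 25 = 127.02 mm
late-season: 0.70 × 4.62 × 35 = 113.19 mm
Seasonal total = 457.87 mm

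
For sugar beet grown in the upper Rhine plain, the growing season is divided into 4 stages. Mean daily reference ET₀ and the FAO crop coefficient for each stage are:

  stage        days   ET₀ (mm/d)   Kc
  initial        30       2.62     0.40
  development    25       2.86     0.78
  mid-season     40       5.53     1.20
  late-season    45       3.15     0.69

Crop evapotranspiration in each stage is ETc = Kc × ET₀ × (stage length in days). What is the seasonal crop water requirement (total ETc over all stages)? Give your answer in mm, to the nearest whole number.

450 mm

initial: 0.40 × 2.62 × 30 = 31.44 mm
development: 0.78 × 2.86 × 25 = 55.77 mm
mid-season: 1.20 × 5.53 × 40 = 265.44 mm
late-season: 0.69 × 3.15 × 45 = 97.81 mm
Seasonal total = 450.46 mm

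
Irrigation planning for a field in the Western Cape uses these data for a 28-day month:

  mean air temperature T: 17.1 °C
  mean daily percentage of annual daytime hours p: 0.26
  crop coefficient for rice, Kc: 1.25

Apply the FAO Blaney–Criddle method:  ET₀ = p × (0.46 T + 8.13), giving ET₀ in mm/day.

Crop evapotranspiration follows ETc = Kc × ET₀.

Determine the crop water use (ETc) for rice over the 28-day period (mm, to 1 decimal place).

ET₀ = 0.26 × (0.46 × 17.1 + 8.13) = 0.26 × 15.996 = 4.1590 mm/d
ETc = Kc × ET₀ = 1.25 × 4.1590 = 5.1988 mm/d
Over 28 days: 5.1988 × 28 = 145.566 mm

145.6 mm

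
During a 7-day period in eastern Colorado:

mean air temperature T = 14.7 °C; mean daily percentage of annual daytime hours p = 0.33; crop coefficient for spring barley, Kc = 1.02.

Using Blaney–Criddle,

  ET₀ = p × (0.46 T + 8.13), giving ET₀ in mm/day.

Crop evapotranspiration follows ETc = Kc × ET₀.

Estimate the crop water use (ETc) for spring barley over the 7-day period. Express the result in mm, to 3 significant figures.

ET₀ = 0.33 × (0.46 × 14.7 + 8.13) = 0.33 × 14.892 = 4.9144 mm/d
ETc = Kc × ET₀ = 1.02 × 4.9144 = 5.0127 mm/d
Over 7 days: 5.0127 × 7 = 35.089 mm

35.1 mm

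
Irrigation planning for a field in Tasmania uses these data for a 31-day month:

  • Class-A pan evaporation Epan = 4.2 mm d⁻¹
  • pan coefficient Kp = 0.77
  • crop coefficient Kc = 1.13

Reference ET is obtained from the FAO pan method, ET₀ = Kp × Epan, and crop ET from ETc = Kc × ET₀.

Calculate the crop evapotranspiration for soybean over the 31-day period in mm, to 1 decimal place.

113.3 mm

ET₀ = 0.77 × 4.2 = 3.2340 mm/d
ETc = Kc × ET₀ = 1.13 × 3.2340 = 3.6544 mm/d
Over 31 days: 3.6544 × 31 = 113.286 mm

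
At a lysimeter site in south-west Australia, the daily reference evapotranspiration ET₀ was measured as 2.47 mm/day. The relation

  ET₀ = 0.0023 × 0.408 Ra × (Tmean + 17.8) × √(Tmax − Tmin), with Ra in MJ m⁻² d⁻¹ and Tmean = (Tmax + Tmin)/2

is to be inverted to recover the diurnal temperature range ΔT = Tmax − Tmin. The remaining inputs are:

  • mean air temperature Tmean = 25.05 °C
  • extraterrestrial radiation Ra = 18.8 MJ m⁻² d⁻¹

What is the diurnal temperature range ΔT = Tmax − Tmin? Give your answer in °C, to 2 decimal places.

√ΔT = ET₀ / [0.0023 × 0.408 × Ra × (Tmean+17.8)] = 2.47 / (0.0023 × 7.6704 × 42.85) = 3.2674
ΔT = 3.2674² = 10.676 °C

10.68 °C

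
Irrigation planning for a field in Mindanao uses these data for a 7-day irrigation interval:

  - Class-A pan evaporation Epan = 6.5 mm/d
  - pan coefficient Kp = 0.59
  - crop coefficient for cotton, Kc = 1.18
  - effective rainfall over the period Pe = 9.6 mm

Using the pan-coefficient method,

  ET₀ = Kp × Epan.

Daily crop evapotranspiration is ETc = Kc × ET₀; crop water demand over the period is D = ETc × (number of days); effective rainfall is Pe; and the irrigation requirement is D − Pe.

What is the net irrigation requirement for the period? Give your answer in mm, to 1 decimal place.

ET₀ = 0.59 × 6.5 = 3.8350 mm/d
ETc = Kc × ET₀ = 1.18 × 3.8350 = 4.5253 mm/d
Crop demand D = ETc × 7 d = 4.5253 × 7 = 31.677 mm
D − Pe = 31.677 − 9.6 = 22.077 mm

22.1 mm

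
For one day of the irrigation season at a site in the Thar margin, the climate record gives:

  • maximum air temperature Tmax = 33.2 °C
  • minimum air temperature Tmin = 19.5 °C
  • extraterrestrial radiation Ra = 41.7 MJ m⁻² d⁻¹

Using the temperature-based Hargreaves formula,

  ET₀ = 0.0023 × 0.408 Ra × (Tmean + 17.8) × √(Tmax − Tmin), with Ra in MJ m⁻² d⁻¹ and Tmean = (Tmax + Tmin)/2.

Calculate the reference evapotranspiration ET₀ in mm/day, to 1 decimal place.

Tmean = (33.2 + 19.5)/2 = 26.35 °C
0.408 Ra = 0.408 × 41.7 = 17.0136 mm/d equivalent
ET₀ = 0.0023 × 17.0136 × (26.35 + 17.8) × √13.7 = 0.0023 × 17.0136 × 44.15 × 3.7014 = 6.3947 mm/d

6.4 mm/day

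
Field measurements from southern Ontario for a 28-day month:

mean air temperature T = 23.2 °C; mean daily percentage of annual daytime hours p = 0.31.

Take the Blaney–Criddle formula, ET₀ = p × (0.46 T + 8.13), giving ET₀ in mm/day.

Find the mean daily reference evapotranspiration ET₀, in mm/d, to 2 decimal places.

5.83 mm/d

ET₀ = 0.31 × (0.46 × 23.2 + 8.13) = 0.31 × 18.802 = 5.8286 mm/d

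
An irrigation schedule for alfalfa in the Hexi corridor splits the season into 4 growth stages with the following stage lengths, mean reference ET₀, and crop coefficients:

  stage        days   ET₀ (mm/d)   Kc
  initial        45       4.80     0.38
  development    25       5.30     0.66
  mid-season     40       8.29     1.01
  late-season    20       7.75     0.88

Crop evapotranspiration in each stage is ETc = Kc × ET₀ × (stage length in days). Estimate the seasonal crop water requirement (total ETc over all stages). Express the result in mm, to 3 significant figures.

initial: 0.38 × 4.80 × 45 = 82.08 mm
development: 0.66 × 5.30 × 25 = 87.45 mm
mid-season: 1.01 × 8.29 × 40 = 334.92 mm
late-season: 0.88 × 7.75 × 20 = 136.40 mm
Seasonal total = 640.85 mm

641 mm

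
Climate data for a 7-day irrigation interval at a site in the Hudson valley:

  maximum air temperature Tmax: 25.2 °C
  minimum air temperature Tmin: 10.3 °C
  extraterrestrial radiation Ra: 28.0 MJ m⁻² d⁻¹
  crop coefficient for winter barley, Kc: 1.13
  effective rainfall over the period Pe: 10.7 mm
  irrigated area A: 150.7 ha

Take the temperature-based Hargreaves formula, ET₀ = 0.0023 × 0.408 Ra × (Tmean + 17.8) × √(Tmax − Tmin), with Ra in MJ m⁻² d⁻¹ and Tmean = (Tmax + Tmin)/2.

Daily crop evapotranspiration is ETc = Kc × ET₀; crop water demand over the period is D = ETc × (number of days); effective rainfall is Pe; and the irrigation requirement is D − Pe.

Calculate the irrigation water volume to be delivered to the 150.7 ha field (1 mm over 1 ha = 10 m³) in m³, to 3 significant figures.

Tmean = (25.2 + 10.3)/2 = 17.75 °C
0.408 Ra = 0.408 × 28.0 = 11.4240 mm/d equivalent
ET₀ = 0.0023 × 11.4240 × (17.75 + 17.8) × √14.9 = 0.0023 × 11.4240 × 35.55 × 3.8601 = 3.6057 mm/d
ETc = Kc × ET₀ = 1.13 × 3.6057 = 4.0744 mm/d
Crop demand D = ETc × 7 d = 4.0744 × 7 = 28.521 mm
D − Pe = 28.521 − 10.7 = 17.821 mm
Volume = 17.821 mm × 150.7 ha × 10 = 26856.2 m³

26900 m³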